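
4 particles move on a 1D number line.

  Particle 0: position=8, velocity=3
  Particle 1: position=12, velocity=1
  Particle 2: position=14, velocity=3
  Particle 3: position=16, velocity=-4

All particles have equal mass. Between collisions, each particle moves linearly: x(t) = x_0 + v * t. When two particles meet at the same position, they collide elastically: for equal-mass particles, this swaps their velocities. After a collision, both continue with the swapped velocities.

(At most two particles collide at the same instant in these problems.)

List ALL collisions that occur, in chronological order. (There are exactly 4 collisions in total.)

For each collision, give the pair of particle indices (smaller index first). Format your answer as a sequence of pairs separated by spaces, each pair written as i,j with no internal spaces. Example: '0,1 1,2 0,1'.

Collision at t=2/7: particles 2 and 3 swap velocities; positions: p0=62/7 p1=86/7 p2=104/7 p3=104/7; velocities now: v0=3 v1=1 v2=-4 v3=3
Collision at t=4/5: particles 1 and 2 swap velocities; positions: p0=52/5 p1=64/5 p2=64/5 p3=82/5; velocities now: v0=3 v1=-4 v2=1 v3=3
Collision at t=8/7: particles 0 and 1 swap velocities; positions: p0=80/7 p1=80/7 p2=92/7 p3=122/7; velocities now: v0=-4 v1=3 v2=1 v3=3
Collision at t=2: particles 1 and 2 swap velocities; positions: p0=8 p1=14 p2=14 p3=20; velocities now: v0=-4 v1=1 v2=3 v3=3

Answer: 2,3 1,2 0,1 1,2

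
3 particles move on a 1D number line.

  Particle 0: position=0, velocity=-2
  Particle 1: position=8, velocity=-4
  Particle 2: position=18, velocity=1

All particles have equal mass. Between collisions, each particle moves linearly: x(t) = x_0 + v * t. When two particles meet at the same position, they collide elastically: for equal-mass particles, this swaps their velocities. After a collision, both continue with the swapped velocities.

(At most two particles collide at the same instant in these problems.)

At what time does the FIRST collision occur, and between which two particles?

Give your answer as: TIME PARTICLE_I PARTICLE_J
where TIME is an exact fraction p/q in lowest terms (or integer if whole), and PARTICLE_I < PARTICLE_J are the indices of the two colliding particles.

Pair (0,1): pos 0,8 vel -2,-4 -> gap=8, closing at 2/unit, collide at t=4
Pair (1,2): pos 8,18 vel -4,1 -> not approaching (rel speed -5 <= 0)
Earliest collision: t=4 between 0 and 1

Answer: 4 0 1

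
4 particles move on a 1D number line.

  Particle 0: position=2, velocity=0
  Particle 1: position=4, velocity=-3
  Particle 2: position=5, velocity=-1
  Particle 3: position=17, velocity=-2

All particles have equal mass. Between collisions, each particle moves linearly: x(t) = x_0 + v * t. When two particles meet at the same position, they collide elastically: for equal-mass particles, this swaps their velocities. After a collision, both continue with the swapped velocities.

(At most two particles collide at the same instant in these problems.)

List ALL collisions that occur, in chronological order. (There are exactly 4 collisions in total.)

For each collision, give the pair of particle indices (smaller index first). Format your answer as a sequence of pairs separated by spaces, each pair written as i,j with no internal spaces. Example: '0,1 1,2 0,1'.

Answer: 0,1 1,2 2,3 1,2

Derivation:
Collision at t=2/3: particles 0 and 1 swap velocities; positions: p0=2 p1=2 p2=13/3 p3=47/3; velocities now: v0=-3 v1=0 v2=-1 v3=-2
Collision at t=3: particles 1 and 2 swap velocities; positions: p0=-5 p1=2 p2=2 p3=11; velocities now: v0=-3 v1=-1 v2=0 v3=-2
Collision at t=15/2: particles 2 and 3 swap velocities; positions: p0=-37/2 p1=-5/2 p2=2 p3=2; velocities now: v0=-3 v1=-1 v2=-2 v3=0
Collision at t=12: particles 1 and 2 swap velocities; positions: p0=-32 p1=-7 p2=-7 p3=2; velocities now: v0=-3 v1=-2 v2=-1 v3=0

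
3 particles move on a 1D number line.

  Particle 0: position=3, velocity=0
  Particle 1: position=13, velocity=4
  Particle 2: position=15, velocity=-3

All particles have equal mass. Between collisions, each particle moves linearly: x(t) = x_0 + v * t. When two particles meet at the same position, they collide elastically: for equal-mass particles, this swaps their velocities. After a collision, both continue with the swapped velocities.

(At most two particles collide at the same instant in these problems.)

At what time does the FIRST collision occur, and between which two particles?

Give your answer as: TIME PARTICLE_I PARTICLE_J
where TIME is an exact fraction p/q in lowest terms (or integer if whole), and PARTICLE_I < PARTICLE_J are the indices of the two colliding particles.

Pair (0,1): pos 3,13 vel 0,4 -> not approaching (rel speed -4 <= 0)
Pair (1,2): pos 13,15 vel 4,-3 -> gap=2, closing at 7/unit, collide at t=2/7
Earliest collision: t=2/7 between 1 and 2

Answer: 2/7 1 2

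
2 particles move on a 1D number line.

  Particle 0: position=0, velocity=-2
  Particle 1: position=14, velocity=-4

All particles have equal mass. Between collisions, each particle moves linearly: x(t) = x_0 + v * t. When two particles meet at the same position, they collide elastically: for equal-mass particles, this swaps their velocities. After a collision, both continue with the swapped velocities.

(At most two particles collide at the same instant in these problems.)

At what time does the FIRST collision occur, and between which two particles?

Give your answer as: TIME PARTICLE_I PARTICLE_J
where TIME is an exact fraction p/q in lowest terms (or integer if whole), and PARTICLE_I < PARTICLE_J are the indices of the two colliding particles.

Pair (0,1): pos 0,14 vel -2,-4 -> gap=14, closing at 2/unit, collide at t=7
Earliest collision: t=7 between 0 and 1

Answer: 7 0 1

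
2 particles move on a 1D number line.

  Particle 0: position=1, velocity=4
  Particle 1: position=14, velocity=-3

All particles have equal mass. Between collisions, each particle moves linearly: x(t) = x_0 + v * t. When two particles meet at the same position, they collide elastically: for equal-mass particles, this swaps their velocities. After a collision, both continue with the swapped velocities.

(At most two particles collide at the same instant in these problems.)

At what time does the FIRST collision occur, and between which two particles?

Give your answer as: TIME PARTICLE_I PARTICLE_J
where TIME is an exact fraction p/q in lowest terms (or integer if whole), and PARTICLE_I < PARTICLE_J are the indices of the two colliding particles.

Answer: 13/7 0 1

Derivation:
Pair (0,1): pos 1,14 vel 4,-3 -> gap=13, closing at 7/unit, collide at t=13/7
Earliest collision: t=13/7 between 0 and 1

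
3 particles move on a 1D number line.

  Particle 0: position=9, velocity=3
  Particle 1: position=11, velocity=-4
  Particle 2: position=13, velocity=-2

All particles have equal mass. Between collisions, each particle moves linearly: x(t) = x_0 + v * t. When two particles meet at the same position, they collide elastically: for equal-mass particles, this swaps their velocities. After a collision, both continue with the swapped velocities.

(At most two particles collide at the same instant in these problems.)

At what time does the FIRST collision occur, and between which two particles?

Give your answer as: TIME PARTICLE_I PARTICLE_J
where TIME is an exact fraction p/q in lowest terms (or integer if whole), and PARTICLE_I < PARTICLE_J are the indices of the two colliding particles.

Answer: 2/7 0 1

Derivation:
Pair (0,1): pos 9,11 vel 3,-4 -> gap=2, closing at 7/unit, collide at t=2/7
Pair (1,2): pos 11,13 vel -4,-2 -> not approaching (rel speed -2 <= 0)
Earliest collision: t=2/7 between 0 and 1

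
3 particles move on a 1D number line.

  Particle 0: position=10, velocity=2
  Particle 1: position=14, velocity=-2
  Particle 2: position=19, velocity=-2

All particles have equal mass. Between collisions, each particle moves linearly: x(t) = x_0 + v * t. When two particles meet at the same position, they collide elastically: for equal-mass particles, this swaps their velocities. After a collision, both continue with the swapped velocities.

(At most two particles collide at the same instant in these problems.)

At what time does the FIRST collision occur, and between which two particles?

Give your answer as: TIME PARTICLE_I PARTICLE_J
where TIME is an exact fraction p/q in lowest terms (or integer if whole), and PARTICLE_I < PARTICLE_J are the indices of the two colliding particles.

Pair (0,1): pos 10,14 vel 2,-2 -> gap=4, closing at 4/unit, collide at t=1
Pair (1,2): pos 14,19 vel -2,-2 -> not approaching (rel speed 0 <= 0)
Earliest collision: t=1 between 0 and 1

Answer: 1 0 1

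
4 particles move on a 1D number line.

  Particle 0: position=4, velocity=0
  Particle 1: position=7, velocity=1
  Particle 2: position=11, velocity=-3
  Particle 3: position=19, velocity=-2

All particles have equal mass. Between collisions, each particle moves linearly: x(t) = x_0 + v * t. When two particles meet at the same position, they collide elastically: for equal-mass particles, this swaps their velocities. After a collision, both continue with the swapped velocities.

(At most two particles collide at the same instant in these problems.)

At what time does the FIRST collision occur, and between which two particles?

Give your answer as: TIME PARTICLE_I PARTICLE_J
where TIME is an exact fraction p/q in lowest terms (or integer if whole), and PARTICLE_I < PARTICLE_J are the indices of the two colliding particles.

Answer: 1 1 2

Derivation:
Pair (0,1): pos 4,7 vel 0,1 -> not approaching (rel speed -1 <= 0)
Pair (1,2): pos 7,11 vel 1,-3 -> gap=4, closing at 4/unit, collide at t=1
Pair (2,3): pos 11,19 vel -3,-2 -> not approaching (rel speed -1 <= 0)
Earliest collision: t=1 between 1 and 2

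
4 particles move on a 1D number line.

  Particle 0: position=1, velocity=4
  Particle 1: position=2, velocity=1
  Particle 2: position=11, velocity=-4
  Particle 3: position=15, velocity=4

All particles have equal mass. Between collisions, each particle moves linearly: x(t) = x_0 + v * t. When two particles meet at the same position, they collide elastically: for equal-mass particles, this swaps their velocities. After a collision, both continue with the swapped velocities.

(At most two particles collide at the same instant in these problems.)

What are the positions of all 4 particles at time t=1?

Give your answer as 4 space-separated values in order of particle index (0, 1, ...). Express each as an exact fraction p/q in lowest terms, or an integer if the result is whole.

Answer: 3 5 7 19

Derivation:
Collision at t=1/3: particles 0 and 1 swap velocities; positions: p0=7/3 p1=7/3 p2=29/3 p3=49/3; velocities now: v0=1 v1=4 v2=-4 v3=4
Advance to t=1 (no further collisions before then); velocities: v0=1 v1=4 v2=-4 v3=4; positions = 3 5 7 19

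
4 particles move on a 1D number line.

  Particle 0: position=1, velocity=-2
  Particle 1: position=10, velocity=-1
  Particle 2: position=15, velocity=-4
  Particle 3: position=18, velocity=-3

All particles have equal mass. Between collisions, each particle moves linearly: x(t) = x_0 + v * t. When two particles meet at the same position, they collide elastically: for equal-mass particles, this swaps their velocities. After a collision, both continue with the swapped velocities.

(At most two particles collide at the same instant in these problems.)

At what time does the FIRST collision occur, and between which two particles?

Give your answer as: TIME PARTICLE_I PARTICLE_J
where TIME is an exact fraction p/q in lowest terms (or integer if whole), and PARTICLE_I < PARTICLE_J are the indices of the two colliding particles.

Pair (0,1): pos 1,10 vel -2,-1 -> not approaching (rel speed -1 <= 0)
Pair (1,2): pos 10,15 vel -1,-4 -> gap=5, closing at 3/unit, collide at t=5/3
Pair (2,3): pos 15,18 vel -4,-3 -> not approaching (rel speed -1 <= 0)
Earliest collision: t=5/3 between 1 and 2

Answer: 5/3 1 2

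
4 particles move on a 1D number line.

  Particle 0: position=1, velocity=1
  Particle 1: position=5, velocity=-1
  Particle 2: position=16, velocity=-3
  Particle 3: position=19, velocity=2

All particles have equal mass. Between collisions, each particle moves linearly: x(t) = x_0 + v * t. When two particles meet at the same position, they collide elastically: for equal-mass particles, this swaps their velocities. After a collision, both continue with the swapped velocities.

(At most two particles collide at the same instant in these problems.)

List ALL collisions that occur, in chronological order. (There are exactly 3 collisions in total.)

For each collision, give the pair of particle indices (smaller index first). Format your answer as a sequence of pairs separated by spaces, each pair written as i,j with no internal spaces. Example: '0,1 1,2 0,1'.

Answer: 0,1 1,2 0,1

Derivation:
Collision at t=2: particles 0 and 1 swap velocities; positions: p0=3 p1=3 p2=10 p3=23; velocities now: v0=-1 v1=1 v2=-3 v3=2
Collision at t=15/4: particles 1 and 2 swap velocities; positions: p0=5/4 p1=19/4 p2=19/4 p3=53/2; velocities now: v0=-1 v1=-3 v2=1 v3=2
Collision at t=11/2: particles 0 and 1 swap velocities; positions: p0=-1/2 p1=-1/2 p2=13/2 p3=30; velocities now: v0=-3 v1=-1 v2=1 v3=2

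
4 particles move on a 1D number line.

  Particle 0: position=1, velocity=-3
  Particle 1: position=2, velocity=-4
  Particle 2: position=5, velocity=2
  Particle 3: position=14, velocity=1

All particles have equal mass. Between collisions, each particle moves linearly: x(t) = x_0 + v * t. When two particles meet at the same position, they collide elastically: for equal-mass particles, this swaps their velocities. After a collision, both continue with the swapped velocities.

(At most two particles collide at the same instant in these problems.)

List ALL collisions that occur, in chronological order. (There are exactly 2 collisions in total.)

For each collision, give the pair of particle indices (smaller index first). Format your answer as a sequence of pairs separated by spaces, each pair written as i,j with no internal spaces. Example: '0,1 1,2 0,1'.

Collision at t=1: particles 0 and 1 swap velocities; positions: p0=-2 p1=-2 p2=7 p3=15; velocities now: v0=-4 v1=-3 v2=2 v3=1
Collision at t=9: particles 2 and 3 swap velocities; positions: p0=-34 p1=-26 p2=23 p3=23; velocities now: v0=-4 v1=-3 v2=1 v3=2

Answer: 0,1 2,3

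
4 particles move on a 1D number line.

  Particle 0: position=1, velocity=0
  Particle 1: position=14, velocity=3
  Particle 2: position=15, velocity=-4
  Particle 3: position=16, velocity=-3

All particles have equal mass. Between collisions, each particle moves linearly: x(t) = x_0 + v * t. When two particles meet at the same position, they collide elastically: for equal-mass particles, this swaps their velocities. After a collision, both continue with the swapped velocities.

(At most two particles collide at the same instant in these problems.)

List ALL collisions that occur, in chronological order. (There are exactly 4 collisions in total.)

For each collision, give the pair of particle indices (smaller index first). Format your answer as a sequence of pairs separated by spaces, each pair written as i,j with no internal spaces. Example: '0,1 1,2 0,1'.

Answer: 1,2 2,3 0,1 1,2

Derivation:
Collision at t=1/7: particles 1 and 2 swap velocities; positions: p0=1 p1=101/7 p2=101/7 p3=109/7; velocities now: v0=0 v1=-4 v2=3 v3=-3
Collision at t=1/3: particles 2 and 3 swap velocities; positions: p0=1 p1=41/3 p2=15 p3=15; velocities now: v0=0 v1=-4 v2=-3 v3=3
Collision at t=7/2: particles 0 and 1 swap velocities; positions: p0=1 p1=1 p2=11/2 p3=49/2; velocities now: v0=-4 v1=0 v2=-3 v3=3
Collision at t=5: particles 1 and 2 swap velocities; positions: p0=-5 p1=1 p2=1 p3=29; velocities now: v0=-4 v1=-3 v2=0 v3=3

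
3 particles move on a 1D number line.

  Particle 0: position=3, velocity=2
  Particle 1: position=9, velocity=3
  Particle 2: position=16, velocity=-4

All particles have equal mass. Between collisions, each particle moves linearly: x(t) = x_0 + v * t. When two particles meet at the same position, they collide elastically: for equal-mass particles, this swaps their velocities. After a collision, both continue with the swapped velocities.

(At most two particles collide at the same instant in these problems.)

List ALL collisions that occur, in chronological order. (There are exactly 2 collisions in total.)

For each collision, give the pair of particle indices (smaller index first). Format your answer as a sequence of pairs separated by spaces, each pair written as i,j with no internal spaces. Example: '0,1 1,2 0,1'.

Answer: 1,2 0,1

Derivation:
Collision at t=1: particles 1 and 2 swap velocities; positions: p0=5 p1=12 p2=12; velocities now: v0=2 v1=-4 v2=3
Collision at t=13/6: particles 0 and 1 swap velocities; positions: p0=22/3 p1=22/3 p2=31/2; velocities now: v0=-4 v1=2 v2=3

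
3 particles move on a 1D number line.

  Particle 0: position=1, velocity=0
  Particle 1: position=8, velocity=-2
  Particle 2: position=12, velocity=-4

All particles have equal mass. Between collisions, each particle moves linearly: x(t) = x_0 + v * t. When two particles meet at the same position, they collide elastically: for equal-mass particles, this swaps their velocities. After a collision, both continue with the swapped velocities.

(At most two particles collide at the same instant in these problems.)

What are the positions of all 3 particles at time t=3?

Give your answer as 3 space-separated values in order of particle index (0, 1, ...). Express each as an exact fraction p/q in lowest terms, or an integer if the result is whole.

Answer: 0 1 2

Derivation:
Collision at t=2: particles 1 and 2 swap velocities; positions: p0=1 p1=4 p2=4; velocities now: v0=0 v1=-4 v2=-2
Collision at t=11/4: particles 0 and 1 swap velocities; positions: p0=1 p1=1 p2=5/2; velocities now: v0=-4 v1=0 v2=-2
Advance to t=3 (no further collisions before then); velocities: v0=-4 v1=0 v2=-2; positions = 0 1 2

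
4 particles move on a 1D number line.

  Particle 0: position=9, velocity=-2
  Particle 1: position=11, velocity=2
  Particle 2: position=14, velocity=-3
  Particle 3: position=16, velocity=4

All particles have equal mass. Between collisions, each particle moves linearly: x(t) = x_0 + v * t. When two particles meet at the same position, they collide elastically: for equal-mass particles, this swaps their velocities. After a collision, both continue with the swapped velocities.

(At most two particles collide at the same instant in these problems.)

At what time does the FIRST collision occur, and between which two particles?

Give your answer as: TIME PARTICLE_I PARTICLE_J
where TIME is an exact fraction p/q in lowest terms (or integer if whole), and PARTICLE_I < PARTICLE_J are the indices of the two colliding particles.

Pair (0,1): pos 9,11 vel -2,2 -> not approaching (rel speed -4 <= 0)
Pair (1,2): pos 11,14 vel 2,-3 -> gap=3, closing at 5/unit, collide at t=3/5
Pair (2,3): pos 14,16 vel -3,4 -> not approaching (rel speed -7 <= 0)
Earliest collision: t=3/5 between 1 and 2

Answer: 3/5 1 2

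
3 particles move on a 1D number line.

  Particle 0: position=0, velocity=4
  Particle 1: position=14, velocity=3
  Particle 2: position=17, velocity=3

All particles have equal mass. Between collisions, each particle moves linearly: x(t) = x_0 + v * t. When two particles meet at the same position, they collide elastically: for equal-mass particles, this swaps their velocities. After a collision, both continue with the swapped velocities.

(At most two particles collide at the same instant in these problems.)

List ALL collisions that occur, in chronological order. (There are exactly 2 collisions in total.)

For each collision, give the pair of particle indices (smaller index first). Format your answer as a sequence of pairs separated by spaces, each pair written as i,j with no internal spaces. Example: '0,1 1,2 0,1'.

Answer: 0,1 1,2

Derivation:
Collision at t=14: particles 0 and 1 swap velocities; positions: p0=56 p1=56 p2=59; velocities now: v0=3 v1=4 v2=3
Collision at t=17: particles 1 and 2 swap velocities; positions: p0=65 p1=68 p2=68; velocities now: v0=3 v1=3 v2=4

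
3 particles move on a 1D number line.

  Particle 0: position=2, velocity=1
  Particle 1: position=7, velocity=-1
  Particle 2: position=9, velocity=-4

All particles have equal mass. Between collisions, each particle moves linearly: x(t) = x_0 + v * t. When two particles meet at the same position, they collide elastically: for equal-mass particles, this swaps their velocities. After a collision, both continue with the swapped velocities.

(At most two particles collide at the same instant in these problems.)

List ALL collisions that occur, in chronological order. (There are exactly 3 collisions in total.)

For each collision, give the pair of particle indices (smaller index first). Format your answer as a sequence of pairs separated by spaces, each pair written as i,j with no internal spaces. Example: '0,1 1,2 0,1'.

Collision at t=2/3: particles 1 and 2 swap velocities; positions: p0=8/3 p1=19/3 p2=19/3; velocities now: v0=1 v1=-4 v2=-1
Collision at t=7/5: particles 0 and 1 swap velocities; positions: p0=17/5 p1=17/5 p2=28/5; velocities now: v0=-4 v1=1 v2=-1
Collision at t=5/2: particles 1 and 2 swap velocities; positions: p0=-1 p1=9/2 p2=9/2; velocities now: v0=-4 v1=-1 v2=1

Answer: 1,2 0,1 1,2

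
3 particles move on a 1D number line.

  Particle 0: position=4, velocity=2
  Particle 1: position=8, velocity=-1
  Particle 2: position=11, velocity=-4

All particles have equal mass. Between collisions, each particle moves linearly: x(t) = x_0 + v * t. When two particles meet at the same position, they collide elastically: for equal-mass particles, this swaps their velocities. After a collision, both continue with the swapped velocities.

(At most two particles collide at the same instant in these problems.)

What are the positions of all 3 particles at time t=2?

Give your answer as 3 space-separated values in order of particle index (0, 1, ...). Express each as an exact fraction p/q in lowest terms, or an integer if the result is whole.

Collision at t=1: particles 1 and 2 swap velocities; positions: p0=6 p1=7 p2=7; velocities now: v0=2 v1=-4 v2=-1
Collision at t=7/6: particles 0 and 1 swap velocities; positions: p0=19/3 p1=19/3 p2=41/6; velocities now: v0=-4 v1=2 v2=-1
Collision at t=4/3: particles 1 and 2 swap velocities; positions: p0=17/3 p1=20/3 p2=20/3; velocities now: v0=-4 v1=-1 v2=2
Advance to t=2 (no further collisions before then); velocities: v0=-4 v1=-1 v2=2; positions = 3 6 8

Answer: 3 6 8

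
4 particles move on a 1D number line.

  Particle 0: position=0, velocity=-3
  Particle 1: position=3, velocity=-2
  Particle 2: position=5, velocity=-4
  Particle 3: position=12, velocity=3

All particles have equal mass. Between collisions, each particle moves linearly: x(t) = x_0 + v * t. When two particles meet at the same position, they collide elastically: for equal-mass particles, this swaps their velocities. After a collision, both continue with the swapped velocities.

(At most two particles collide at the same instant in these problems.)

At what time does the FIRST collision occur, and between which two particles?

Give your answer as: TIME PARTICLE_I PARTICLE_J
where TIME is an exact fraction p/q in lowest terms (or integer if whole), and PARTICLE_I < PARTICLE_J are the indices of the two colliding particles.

Answer: 1 1 2

Derivation:
Pair (0,1): pos 0,3 vel -3,-2 -> not approaching (rel speed -1 <= 0)
Pair (1,2): pos 3,5 vel -2,-4 -> gap=2, closing at 2/unit, collide at t=1
Pair (2,3): pos 5,12 vel -4,3 -> not approaching (rel speed -7 <= 0)
Earliest collision: t=1 between 1 and 2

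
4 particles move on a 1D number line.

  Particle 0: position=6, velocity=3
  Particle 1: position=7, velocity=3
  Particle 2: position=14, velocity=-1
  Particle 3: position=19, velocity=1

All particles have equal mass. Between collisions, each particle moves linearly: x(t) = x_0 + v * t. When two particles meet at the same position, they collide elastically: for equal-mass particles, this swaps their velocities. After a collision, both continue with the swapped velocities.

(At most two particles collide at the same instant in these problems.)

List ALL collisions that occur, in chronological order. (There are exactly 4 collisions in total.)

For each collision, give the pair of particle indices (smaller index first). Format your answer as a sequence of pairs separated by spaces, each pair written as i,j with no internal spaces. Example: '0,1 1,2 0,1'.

Collision at t=7/4: particles 1 and 2 swap velocities; positions: p0=45/4 p1=49/4 p2=49/4 p3=83/4; velocities now: v0=3 v1=-1 v2=3 v3=1
Collision at t=2: particles 0 and 1 swap velocities; positions: p0=12 p1=12 p2=13 p3=21; velocities now: v0=-1 v1=3 v2=3 v3=1
Collision at t=6: particles 2 and 3 swap velocities; positions: p0=8 p1=24 p2=25 p3=25; velocities now: v0=-1 v1=3 v2=1 v3=3
Collision at t=13/2: particles 1 and 2 swap velocities; positions: p0=15/2 p1=51/2 p2=51/2 p3=53/2; velocities now: v0=-1 v1=1 v2=3 v3=3

Answer: 1,2 0,1 2,3 1,2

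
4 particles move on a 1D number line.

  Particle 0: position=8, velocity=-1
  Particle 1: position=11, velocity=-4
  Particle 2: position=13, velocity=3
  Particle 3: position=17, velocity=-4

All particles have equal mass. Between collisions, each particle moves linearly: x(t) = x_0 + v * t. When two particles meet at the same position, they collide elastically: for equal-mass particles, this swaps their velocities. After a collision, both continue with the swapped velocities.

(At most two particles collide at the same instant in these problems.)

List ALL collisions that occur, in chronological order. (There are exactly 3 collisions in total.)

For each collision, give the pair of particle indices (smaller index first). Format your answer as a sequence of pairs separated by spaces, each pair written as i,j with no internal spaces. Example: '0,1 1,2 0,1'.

Collision at t=4/7: particles 2 and 3 swap velocities; positions: p0=52/7 p1=61/7 p2=103/7 p3=103/7; velocities now: v0=-1 v1=-4 v2=-4 v3=3
Collision at t=1: particles 0 and 1 swap velocities; positions: p0=7 p1=7 p2=13 p3=16; velocities now: v0=-4 v1=-1 v2=-4 v3=3
Collision at t=3: particles 1 and 2 swap velocities; positions: p0=-1 p1=5 p2=5 p3=22; velocities now: v0=-4 v1=-4 v2=-1 v3=3

Answer: 2,3 0,1 1,2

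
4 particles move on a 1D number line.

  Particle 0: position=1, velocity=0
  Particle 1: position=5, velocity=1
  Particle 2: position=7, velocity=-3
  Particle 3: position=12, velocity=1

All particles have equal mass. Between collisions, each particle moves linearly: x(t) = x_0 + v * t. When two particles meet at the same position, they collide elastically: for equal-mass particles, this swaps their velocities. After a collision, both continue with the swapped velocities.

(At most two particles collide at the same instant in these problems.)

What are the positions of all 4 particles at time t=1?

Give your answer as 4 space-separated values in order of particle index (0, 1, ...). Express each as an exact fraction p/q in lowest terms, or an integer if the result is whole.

Answer: 1 4 6 13

Derivation:
Collision at t=1/2: particles 1 and 2 swap velocities; positions: p0=1 p1=11/2 p2=11/2 p3=25/2; velocities now: v0=0 v1=-3 v2=1 v3=1
Advance to t=1 (no further collisions before then); velocities: v0=0 v1=-3 v2=1 v3=1; positions = 1 4 6 13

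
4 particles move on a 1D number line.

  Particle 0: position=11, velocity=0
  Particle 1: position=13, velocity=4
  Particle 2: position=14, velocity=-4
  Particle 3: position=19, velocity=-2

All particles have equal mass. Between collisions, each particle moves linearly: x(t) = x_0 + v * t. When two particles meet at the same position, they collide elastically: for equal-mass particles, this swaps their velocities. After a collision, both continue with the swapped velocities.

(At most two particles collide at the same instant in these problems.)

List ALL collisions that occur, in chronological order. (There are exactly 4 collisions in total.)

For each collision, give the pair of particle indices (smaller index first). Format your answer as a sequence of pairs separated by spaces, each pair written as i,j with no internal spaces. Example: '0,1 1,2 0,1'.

Collision at t=1/8: particles 1 and 2 swap velocities; positions: p0=11 p1=27/2 p2=27/2 p3=75/4; velocities now: v0=0 v1=-4 v2=4 v3=-2
Collision at t=3/4: particles 0 and 1 swap velocities; positions: p0=11 p1=11 p2=16 p3=35/2; velocities now: v0=-4 v1=0 v2=4 v3=-2
Collision at t=1: particles 2 and 3 swap velocities; positions: p0=10 p1=11 p2=17 p3=17; velocities now: v0=-4 v1=0 v2=-2 v3=4
Collision at t=4: particles 1 and 2 swap velocities; positions: p0=-2 p1=11 p2=11 p3=29; velocities now: v0=-4 v1=-2 v2=0 v3=4

Answer: 1,2 0,1 2,3 1,2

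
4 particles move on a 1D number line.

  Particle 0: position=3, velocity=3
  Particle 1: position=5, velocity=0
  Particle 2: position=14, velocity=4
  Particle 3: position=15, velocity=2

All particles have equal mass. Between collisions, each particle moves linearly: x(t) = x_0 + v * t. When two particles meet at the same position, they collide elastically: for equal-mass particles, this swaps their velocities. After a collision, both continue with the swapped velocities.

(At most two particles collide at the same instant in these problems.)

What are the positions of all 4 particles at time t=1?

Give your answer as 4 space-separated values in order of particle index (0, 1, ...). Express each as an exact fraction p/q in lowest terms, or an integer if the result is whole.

Collision at t=1/2: particles 2 and 3 swap velocities; positions: p0=9/2 p1=5 p2=16 p3=16; velocities now: v0=3 v1=0 v2=2 v3=4
Collision at t=2/3: particles 0 and 1 swap velocities; positions: p0=5 p1=5 p2=49/3 p3=50/3; velocities now: v0=0 v1=3 v2=2 v3=4
Advance to t=1 (no further collisions before then); velocities: v0=0 v1=3 v2=2 v3=4; positions = 5 6 17 18

Answer: 5 6 17 18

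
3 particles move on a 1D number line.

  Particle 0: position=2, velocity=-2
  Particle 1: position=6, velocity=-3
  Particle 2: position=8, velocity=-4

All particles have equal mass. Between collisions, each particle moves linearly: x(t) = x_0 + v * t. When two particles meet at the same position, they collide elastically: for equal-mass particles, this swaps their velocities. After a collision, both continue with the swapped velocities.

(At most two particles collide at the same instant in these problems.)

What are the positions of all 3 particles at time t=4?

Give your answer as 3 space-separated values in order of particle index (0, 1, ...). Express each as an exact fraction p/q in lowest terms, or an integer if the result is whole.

Answer: -8 -6 -6

Derivation:
Collision at t=2: particles 1 and 2 swap velocities; positions: p0=-2 p1=0 p2=0; velocities now: v0=-2 v1=-4 v2=-3
Collision at t=3: particles 0 and 1 swap velocities; positions: p0=-4 p1=-4 p2=-3; velocities now: v0=-4 v1=-2 v2=-3
Collision at t=4: particles 1 and 2 swap velocities; positions: p0=-8 p1=-6 p2=-6; velocities now: v0=-4 v1=-3 v2=-2
Advance to t=4 (no further collisions before then); velocities: v0=-4 v1=-3 v2=-2; positions = -8 -6 -6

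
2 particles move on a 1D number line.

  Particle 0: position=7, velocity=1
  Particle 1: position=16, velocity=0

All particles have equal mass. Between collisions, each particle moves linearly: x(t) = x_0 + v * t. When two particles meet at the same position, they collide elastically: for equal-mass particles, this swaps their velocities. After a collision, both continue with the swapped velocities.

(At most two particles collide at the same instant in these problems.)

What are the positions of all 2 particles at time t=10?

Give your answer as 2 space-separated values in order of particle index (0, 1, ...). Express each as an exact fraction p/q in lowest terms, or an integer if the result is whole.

Collision at t=9: particles 0 and 1 swap velocities; positions: p0=16 p1=16; velocities now: v0=0 v1=1
Advance to t=10 (no further collisions before then); velocities: v0=0 v1=1; positions = 16 17

Answer: 16 17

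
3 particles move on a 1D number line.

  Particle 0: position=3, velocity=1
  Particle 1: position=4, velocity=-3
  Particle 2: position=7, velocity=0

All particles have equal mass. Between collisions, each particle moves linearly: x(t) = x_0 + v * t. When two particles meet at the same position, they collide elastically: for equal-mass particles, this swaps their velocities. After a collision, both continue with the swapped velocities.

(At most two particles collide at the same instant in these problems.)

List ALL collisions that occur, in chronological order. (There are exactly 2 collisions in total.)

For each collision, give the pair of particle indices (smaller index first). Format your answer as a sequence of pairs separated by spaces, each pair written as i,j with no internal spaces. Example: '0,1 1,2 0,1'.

Collision at t=1/4: particles 0 and 1 swap velocities; positions: p0=13/4 p1=13/4 p2=7; velocities now: v0=-3 v1=1 v2=0
Collision at t=4: particles 1 and 2 swap velocities; positions: p0=-8 p1=7 p2=7; velocities now: v0=-3 v1=0 v2=1

Answer: 0,1 1,2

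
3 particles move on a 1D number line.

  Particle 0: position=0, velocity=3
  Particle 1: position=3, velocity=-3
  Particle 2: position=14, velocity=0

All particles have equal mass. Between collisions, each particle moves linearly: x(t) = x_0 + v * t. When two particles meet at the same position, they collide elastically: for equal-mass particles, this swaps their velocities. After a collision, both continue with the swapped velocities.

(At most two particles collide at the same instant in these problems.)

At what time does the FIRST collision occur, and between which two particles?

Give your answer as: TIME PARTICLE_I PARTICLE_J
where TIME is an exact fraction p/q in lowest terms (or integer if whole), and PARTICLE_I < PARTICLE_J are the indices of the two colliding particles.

Pair (0,1): pos 0,3 vel 3,-3 -> gap=3, closing at 6/unit, collide at t=1/2
Pair (1,2): pos 3,14 vel -3,0 -> not approaching (rel speed -3 <= 0)
Earliest collision: t=1/2 between 0 and 1

Answer: 1/2 0 1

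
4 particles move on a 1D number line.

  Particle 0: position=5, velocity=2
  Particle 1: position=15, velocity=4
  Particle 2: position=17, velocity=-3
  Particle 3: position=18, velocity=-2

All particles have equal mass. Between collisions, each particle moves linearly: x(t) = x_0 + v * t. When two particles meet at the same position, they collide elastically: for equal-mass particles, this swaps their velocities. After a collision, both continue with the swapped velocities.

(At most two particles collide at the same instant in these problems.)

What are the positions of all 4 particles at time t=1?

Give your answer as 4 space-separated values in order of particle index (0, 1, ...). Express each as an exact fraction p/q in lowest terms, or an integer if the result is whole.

Collision at t=2/7: particles 1 and 2 swap velocities; positions: p0=39/7 p1=113/7 p2=113/7 p3=122/7; velocities now: v0=2 v1=-3 v2=4 v3=-2
Collision at t=1/2: particles 2 and 3 swap velocities; positions: p0=6 p1=31/2 p2=17 p3=17; velocities now: v0=2 v1=-3 v2=-2 v3=4
Advance to t=1 (no further collisions before then); velocities: v0=2 v1=-3 v2=-2 v3=4; positions = 7 14 16 19

Answer: 7 14 16 19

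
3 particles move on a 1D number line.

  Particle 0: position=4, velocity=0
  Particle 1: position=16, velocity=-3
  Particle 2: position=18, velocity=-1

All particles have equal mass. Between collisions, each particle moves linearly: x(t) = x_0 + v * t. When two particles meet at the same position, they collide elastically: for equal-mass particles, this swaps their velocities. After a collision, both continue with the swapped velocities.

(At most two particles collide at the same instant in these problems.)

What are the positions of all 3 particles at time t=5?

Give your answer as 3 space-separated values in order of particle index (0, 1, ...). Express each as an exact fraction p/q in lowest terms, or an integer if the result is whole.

Collision at t=4: particles 0 and 1 swap velocities; positions: p0=4 p1=4 p2=14; velocities now: v0=-3 v1=0 v2=-1
Advance to t=5 (no further collisions before then); velocities: v0=-3 v1=0 v2=-1; positions = 1 4 13

Answer: 1 4 13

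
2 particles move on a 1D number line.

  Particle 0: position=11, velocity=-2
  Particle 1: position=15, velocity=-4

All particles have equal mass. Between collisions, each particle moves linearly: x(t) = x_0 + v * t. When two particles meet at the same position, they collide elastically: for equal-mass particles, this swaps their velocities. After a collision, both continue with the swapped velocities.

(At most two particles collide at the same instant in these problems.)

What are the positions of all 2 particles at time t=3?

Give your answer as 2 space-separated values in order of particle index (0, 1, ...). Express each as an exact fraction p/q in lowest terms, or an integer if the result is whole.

Collision at t=2: particles 0 and 1 swap velocities; positions: p0=7 p1=7; velocities now: v0=-4 v1=-2
Advance to t=3 (no further collisions before then); velocities: v0=-4 v1=-2; positions = 3 5

Answer: 3 5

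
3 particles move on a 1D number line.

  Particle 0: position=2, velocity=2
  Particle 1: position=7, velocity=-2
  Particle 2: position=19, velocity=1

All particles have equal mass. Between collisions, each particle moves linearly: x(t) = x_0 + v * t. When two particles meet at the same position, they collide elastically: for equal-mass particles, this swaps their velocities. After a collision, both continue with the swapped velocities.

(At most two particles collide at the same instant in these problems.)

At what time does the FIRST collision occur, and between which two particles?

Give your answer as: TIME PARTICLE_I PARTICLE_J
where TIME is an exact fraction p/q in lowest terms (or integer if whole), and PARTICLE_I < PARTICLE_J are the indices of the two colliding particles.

Answer: 5/4 0 1

Derivation:
Pair (0,1): pos 2,7 vel 2,-2 -> gap=5, closing at 4/unit, collide at t=5/4
Pair (1,2): pos 7,19 vel -2,1 -> not approaching (rel speed -3 <= 0)
Earliest collision: t=5/4 between 0 and 1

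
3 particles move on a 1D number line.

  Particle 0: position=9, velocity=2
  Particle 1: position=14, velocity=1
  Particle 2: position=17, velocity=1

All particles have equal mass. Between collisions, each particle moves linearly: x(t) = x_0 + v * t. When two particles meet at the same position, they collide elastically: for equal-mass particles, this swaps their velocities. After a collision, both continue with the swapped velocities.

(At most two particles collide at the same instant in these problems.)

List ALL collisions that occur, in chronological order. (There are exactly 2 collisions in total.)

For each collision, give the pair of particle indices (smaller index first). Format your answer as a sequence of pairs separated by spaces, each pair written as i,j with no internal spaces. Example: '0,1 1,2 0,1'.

Collision at t=5: particles 0 and 1 swap velocities; positions: p0=19 p1=19 p2=22; velocities now: v0=1 v1=2 v2=1
Collision at t=8: particles 1 and 2 swap velocities; positions: p0=22 p1=25 p2=25; velocities now: v0=1 v1=1 v2=2

Answer: 0,1 1,2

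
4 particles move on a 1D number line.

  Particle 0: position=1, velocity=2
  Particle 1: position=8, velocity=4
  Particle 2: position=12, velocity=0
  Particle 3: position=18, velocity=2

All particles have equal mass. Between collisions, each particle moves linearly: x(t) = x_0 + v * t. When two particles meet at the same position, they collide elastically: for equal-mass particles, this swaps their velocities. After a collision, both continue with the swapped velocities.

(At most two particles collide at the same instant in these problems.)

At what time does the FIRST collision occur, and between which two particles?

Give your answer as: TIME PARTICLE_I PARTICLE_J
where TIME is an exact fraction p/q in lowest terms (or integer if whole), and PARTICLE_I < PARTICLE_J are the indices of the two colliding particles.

Pair (0,1): pos 1,8 vel 2,4 -> not approaching (rel speed -2 <= 0)
Pair (1,2): pos 8,12 vel 4,0 -> gap=4, closing at 4/unit, collide at t=1
Pair (2,3): pos 12,18 vel 0,2 -> not approaching (rel speed -2 <= 0)
Earliest collision: t=1 between 1 and 2

Answer: 1 1 2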